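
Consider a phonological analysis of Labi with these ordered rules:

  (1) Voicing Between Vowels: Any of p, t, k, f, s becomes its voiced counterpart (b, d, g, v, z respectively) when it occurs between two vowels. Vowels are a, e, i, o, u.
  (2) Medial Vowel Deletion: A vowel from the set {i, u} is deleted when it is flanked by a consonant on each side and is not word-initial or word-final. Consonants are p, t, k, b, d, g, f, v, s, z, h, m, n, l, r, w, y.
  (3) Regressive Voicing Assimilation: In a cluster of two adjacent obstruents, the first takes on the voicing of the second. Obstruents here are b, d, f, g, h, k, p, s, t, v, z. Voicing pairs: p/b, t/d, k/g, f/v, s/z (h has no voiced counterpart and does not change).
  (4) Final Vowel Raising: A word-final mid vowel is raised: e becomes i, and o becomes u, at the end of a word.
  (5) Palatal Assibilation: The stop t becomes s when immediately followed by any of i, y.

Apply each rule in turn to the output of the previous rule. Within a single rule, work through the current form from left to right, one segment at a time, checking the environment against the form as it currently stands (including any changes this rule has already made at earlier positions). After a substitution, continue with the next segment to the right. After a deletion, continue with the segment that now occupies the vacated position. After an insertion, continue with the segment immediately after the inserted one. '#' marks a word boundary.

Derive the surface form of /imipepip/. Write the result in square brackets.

(1) Voicing Between Vowels: [imipepip] → [imibebip]
(2) Medial Vowel Deletion: [imibebip] → [imbebp]
(3) Regressive Voicing Assimilation: [imbebp] → [imbepp]
(4) Final Vowel Raising: no change — [imbepp]
(5) Palatal Assibilation: no change — [imbepp]

[imbepp]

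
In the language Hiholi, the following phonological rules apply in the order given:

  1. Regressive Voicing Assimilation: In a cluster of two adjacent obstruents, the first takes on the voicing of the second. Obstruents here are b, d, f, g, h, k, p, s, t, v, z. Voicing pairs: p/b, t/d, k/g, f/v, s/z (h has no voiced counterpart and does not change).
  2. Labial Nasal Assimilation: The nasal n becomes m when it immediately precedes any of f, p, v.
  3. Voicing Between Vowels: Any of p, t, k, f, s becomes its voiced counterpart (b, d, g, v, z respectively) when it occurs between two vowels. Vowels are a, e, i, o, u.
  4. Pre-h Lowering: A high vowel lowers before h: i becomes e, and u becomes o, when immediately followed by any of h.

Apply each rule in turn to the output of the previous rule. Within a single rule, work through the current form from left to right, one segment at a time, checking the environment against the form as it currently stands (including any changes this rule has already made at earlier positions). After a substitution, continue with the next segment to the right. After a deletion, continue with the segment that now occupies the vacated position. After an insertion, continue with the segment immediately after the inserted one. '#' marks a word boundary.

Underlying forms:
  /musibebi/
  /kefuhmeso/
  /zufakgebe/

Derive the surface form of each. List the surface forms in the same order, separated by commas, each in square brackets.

[muzibebi], [kevohmezo], [zuvaggebe]

/musibebi/:
  1 Regressive Voicing Assimilation: no change — [musibebi]
  2 Labial Nasal Assimilation: no change — [musibebi]
  3 Voicing Between Vowels: [musibebi] → [muzibebi]
  4 Pre-h Lowering: no change — [muzibebi]
/kefuhmeso/:
  1 Regressive Voicing Assimilation: no change — [kefuhmeso]
  2 Labial Nasal Assimilation: no change — [kefuhmeso]
  3 Voicing Between Vowels: [kefuhmeso] → [kevuhmezo]
  4 Pre-h Lowering: [kevuhmezo] → [kevohmezo]
/zufakgebe/:
  1 Regressive Voicing Assimilation: [zufakgebe] → [zufaggebe]
  2 Labial Nasal Assimilation: no change — [zufaggebe]
  3 Voicing Between Vowels: [zufaggebe] → [zuvaggebe]
  4 Pre-h Lowering: no change — [zuvaggebe]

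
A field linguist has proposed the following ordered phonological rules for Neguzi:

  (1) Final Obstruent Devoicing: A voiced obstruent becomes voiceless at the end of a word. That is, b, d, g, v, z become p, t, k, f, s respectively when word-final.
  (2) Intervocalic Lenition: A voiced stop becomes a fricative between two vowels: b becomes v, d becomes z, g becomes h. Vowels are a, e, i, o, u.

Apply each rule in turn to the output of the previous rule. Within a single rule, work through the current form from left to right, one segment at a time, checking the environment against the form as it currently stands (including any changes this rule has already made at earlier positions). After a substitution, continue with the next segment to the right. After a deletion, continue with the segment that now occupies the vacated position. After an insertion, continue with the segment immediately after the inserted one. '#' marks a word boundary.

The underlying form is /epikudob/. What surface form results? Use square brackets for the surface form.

(1) Final Obstruent Devoicing: [epikudob] → [epikudop]
(2) Intervocalic Lenition: [epikudop] → [epikuzop]

[epikuzop]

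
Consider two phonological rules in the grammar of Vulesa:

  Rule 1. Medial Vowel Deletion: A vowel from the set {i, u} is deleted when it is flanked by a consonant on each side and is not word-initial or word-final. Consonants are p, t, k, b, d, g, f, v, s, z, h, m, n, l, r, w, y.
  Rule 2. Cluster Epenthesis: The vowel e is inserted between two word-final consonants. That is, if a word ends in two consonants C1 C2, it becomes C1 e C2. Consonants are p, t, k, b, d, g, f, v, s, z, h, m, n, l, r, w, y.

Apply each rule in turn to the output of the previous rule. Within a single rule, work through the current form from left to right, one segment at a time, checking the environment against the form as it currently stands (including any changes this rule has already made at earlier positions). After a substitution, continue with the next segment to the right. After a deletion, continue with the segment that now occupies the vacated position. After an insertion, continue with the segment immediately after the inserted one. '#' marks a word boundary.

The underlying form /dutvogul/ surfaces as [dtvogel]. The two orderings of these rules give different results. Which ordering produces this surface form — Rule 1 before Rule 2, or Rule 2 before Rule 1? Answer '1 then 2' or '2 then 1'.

1 then 2

Order 1 then 2:
  1 Medial Vowel Deletion: [dutvogul] → [dtvogl]
  2 Cluster Epenthesis: [dtvogl] → [dtvogel]
  result: [dtvogel]
Order 2 then 1:
  2 Cluster Epenthesis: no change — [dutvogul]
  1 Medial Vowel Deletion: [dutvogul] → [dtvogl]
  result: [dtvogl]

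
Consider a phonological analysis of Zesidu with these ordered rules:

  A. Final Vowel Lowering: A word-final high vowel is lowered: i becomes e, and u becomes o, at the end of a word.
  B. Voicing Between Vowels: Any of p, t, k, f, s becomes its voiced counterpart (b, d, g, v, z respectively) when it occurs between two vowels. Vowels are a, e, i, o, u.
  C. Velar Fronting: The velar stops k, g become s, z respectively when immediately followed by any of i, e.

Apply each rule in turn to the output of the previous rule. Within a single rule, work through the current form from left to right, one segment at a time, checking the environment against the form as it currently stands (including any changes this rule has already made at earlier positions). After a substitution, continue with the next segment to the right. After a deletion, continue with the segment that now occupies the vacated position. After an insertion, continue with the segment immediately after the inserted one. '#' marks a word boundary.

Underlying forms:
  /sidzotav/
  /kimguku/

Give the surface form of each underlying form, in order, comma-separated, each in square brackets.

/sidzotav/:
  A Final Vowel Lowering: no change — [sidzotav]
  B Voicing Between Vowels: [sidzotav] → [sidzodav]
  C Velar Fronting: no change — [sidzodav]
/kimguku/:
  A Final Vowel Lowering: [kimguku] → [kimguko]
  B Voicing Between Vowels: [kimguko] → [kimgugo]
  C Velar Fronting: [kimgugo] → [simgugo]

[sidzodav], [simgugo]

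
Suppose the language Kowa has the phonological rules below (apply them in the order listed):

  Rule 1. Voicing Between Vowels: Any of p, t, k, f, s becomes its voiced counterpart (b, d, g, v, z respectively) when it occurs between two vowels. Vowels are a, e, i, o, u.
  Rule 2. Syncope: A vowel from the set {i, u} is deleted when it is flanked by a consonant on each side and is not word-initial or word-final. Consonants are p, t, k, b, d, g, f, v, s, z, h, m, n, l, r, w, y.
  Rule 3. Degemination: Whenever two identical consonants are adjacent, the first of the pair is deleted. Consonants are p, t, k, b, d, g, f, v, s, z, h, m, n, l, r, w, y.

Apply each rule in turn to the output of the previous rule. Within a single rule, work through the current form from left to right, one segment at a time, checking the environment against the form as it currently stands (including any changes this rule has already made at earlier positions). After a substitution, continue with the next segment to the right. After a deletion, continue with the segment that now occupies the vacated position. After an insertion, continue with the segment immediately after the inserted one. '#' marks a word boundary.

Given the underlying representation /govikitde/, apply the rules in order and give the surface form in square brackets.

[govgtde]

Rule 1 Voicing Between Vowels: [govikitde] → [govigitde]
Rule 2 Syncope: [govigitde] → [govgtde]
Rule 3 Degemination: no change — [govgtde]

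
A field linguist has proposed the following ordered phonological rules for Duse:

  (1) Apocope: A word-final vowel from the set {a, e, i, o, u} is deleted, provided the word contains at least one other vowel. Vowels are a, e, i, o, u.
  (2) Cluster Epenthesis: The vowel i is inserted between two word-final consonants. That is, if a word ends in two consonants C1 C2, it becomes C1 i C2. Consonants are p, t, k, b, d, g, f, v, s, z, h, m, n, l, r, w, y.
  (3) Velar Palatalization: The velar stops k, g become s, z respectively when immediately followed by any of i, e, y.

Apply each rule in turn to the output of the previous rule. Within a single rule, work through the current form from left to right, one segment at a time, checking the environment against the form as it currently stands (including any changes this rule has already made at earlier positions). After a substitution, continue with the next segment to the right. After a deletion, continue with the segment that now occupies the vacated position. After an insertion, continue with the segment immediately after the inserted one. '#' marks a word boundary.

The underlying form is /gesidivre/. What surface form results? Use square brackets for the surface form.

(1) Apocope: [gesidivre] → [gesidivr]
(2) Cluster Epenthesis: [gesidivr] → [gesidivir]
(3) Velar Palatalization: [gesidivir] → [zesidivir]

[zesidivir]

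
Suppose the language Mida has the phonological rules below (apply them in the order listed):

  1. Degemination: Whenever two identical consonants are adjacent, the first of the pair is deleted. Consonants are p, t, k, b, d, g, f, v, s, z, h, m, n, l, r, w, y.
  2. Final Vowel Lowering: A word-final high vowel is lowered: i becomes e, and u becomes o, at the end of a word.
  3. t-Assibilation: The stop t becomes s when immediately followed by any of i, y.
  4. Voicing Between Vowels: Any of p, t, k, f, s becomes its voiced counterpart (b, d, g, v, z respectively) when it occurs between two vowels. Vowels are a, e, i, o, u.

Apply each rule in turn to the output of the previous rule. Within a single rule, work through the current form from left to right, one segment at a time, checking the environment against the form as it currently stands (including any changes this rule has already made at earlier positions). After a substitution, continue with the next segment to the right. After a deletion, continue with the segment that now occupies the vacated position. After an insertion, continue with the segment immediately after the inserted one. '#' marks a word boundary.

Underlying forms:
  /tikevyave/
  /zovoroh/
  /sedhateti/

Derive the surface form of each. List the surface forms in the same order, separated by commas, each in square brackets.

/tikevyave/:
  1 Degemination: no change — [tikevyave]
  2 Final Vowel Lowering: no change — [tikevyave]
  3 t-Assibilation: [tikevyave] → [sikevyave]
  4 Voicing Between Vowels: [sikevyave] → [sigevyave]
/zovoroh/:
  1 Degemination: no change — [zovoroh]
  2 Final Vowel Lowering: no change — [zovoroh]
  3 t-Assibilation: no change — [zovoroh]
  4 Voicing Between Vowels: no change — [zovoroh]
/sedhateti/:
  1 Degemination: no change — [sedhateti]
  2 Final Vowel Lowering: [sedhateti] → [sedhatete]
  3 t-Assibilation: no change — [sedhatete]
  4 Voicing Between Vowels: [sedhatete] → [sedhadede]

[sigevyave], [zovoroh], [sedhadede]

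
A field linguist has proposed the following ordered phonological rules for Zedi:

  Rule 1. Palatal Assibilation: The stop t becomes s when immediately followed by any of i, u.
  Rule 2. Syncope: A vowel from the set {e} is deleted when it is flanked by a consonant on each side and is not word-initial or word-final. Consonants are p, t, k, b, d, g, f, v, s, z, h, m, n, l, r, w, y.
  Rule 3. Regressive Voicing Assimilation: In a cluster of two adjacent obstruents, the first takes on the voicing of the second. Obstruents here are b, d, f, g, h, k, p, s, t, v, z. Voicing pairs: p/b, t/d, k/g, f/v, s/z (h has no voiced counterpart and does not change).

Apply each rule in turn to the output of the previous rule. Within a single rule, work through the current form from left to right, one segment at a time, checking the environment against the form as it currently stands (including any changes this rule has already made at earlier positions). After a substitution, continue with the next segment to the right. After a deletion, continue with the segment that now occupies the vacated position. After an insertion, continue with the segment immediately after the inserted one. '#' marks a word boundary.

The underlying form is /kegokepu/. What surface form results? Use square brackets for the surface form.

[ggokpu]

Rule 1 Palatal Assibilation: no change — [kegokepu]
Rule 2 Syncope: [kegokepu] → [kgokpu]
Rule 3 Regressive Voicing Assimilation: [kgokpu] → [ggokpu]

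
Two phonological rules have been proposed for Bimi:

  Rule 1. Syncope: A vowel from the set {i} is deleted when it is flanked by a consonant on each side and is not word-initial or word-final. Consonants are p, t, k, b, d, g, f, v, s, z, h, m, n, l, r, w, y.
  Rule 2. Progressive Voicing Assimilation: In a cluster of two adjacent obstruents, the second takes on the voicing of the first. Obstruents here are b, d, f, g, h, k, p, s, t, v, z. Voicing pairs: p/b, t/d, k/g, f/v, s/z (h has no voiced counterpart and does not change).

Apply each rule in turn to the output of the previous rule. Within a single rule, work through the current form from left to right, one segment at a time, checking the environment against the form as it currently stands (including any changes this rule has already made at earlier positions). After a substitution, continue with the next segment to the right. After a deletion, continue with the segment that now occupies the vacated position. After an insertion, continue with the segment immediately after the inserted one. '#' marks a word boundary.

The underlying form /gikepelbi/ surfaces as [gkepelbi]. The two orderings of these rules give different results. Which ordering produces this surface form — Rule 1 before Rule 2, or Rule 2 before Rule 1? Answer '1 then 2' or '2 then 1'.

2 then 1

Order 1 then 2:
  1 Syncope: [gikepelbi] → [gkepelbi]
  2 Progressive Voicing Assimilation: [gkepelbi] → [ggepelbi]
  result: [ggepelbi]
Order 2 then 1:
  2 Progressive Voicing Assimilation: no change — [gikepelbi]
  1 Syncope: [gikepelbi] → [gkepelbi]
  result: [gkepelbi]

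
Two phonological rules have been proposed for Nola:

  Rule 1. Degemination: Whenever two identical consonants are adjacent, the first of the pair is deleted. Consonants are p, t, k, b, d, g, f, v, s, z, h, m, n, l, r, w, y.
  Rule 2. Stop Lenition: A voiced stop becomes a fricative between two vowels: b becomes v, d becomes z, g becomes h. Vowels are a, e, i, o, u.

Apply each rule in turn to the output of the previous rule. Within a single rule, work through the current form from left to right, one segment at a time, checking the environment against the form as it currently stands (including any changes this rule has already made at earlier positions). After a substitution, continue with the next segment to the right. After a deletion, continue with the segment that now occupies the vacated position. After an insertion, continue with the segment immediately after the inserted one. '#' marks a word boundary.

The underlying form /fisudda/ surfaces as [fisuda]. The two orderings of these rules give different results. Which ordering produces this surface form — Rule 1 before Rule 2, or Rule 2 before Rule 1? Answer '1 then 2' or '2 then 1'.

Order 1 then 2:
  1 Degemination: [fisudda] → [fisuda]
  2 Stop Lenition: [fisuda] → [fisuza]
  result: [fisuza]
Order 2 then 1:
  2 Stop Lenition: no change — [fisudda]
  1 Degemination: [fisudda] → [fisuda]
  result: [fisuda]

2 then 1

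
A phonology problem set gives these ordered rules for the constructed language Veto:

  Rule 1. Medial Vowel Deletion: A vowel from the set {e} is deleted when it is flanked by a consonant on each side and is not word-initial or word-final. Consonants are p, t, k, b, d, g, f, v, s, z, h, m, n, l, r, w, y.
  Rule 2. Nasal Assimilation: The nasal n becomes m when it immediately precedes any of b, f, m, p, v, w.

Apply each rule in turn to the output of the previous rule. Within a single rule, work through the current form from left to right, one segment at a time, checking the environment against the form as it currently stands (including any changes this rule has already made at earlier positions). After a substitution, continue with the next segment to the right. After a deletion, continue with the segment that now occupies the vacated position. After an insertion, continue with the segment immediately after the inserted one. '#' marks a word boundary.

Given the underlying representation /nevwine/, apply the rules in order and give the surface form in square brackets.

[mvwine]

Rule 1 Medial Vowel Deletion: [nevwine] → [nvwine]
Rule 2 Nasal Assimilation: [nvwine] → [mvwine]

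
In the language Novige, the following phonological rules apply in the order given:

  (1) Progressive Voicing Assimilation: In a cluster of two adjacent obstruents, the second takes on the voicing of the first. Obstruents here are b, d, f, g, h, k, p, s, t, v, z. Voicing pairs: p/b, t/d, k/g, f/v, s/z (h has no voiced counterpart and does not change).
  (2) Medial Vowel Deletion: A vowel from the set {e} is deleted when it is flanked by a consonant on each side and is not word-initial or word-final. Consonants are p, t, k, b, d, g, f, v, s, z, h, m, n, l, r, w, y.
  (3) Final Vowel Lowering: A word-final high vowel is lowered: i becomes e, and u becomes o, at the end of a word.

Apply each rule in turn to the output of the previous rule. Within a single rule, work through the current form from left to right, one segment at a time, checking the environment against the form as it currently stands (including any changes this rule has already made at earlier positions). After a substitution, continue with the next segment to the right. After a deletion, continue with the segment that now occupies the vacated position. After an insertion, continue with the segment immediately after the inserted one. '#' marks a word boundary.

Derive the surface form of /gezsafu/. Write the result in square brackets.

[gzzafo]

(1) Progressive Voicing Assimilation: [gezsafu] → [gezzafu]
(2) Medial Vowel Deletion: [gezzafu] → [gzzafu]
(3) Final Vowel Lowering: [gzzafu] → [gzzafo]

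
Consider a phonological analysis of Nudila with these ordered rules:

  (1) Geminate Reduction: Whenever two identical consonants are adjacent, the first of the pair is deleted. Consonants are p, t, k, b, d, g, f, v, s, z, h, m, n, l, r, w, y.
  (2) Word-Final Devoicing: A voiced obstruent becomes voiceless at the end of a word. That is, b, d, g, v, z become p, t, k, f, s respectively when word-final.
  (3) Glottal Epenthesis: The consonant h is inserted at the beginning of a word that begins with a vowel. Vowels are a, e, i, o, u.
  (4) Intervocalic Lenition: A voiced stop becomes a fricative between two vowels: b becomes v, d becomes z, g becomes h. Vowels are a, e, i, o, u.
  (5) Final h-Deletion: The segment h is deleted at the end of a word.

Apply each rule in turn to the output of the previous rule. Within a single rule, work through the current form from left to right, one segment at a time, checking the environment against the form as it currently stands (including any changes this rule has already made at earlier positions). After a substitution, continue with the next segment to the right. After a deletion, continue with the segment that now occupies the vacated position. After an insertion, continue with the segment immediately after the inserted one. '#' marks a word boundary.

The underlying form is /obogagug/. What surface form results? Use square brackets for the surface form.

[hovohahuk]

(1) Geminate Reduction: no change — [obogagug]
(2) Word-Final Devoicing: [obogagug] → [obogaguk]
(3) Glottal Epenthesis: [obogaguk] → [hobogaguk]
(4) Intervocalic Lenition: [hobogaguk] → [hovohahuk]
(5) Final h-Deletion: no change — [hovohahuk]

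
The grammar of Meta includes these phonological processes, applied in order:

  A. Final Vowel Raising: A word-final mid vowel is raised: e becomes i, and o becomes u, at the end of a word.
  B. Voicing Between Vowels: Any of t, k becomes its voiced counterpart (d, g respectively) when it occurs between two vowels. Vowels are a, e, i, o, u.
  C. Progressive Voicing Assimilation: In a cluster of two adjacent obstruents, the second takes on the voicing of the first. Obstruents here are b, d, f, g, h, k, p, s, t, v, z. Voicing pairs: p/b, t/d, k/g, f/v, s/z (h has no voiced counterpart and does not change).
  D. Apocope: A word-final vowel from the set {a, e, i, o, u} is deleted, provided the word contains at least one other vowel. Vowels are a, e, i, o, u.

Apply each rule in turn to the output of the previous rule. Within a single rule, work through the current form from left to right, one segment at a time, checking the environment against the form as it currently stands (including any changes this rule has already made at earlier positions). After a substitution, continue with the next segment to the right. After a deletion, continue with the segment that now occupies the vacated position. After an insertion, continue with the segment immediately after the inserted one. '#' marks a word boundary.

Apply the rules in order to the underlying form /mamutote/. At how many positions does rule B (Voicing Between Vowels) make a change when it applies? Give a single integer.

2

A Final Vowel Raising: [mamutote] → [mamutoti]
B Voicing Between Vowels: [mamutoti] → [mamudodi]
C Progressive Voicing Assimilation: no change — [mamudodi]
D Apocope: [mamudodi] → [mamudod]
Rule B changed 2 position(s).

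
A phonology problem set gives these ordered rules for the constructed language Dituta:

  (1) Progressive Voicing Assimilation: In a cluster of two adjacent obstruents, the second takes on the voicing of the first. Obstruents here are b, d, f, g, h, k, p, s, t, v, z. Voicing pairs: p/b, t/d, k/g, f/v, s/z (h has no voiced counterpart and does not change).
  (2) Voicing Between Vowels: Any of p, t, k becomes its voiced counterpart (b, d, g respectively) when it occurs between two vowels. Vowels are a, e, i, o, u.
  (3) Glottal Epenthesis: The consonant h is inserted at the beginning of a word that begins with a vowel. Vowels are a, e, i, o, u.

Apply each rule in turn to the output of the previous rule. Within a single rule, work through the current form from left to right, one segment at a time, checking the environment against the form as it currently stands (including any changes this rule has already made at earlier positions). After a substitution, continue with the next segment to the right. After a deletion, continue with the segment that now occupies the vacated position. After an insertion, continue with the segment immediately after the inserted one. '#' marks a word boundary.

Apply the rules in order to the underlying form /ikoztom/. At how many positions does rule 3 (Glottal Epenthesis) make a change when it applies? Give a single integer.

1

(1) Progressive Voicing Assimilation: [ikoztom] → [ikozdom]
(2) Voicing Between Vowels: [ikozdom] → [igozdom]
(3) Glottal Epenthesis: [igozdom] → [higozdom]
Rule 3 changed 1 position(s).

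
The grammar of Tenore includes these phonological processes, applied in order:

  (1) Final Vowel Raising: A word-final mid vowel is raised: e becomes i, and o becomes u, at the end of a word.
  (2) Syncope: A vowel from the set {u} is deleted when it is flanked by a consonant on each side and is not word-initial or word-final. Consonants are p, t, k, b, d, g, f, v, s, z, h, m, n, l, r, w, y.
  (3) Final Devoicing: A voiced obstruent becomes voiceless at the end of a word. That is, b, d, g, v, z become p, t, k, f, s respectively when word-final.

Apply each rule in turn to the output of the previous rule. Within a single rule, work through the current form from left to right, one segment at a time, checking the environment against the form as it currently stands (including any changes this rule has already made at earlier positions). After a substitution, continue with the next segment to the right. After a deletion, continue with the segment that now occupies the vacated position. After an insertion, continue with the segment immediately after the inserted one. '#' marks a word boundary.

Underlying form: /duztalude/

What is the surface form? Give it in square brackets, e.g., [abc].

(1) Final Vowel Raising: [duztalude] → [duztaludi]
(2) Syncope: [duztaludi] → [dztaldi]
(3) Final Devoicing: no change — [dztaldi]

[dztaldi]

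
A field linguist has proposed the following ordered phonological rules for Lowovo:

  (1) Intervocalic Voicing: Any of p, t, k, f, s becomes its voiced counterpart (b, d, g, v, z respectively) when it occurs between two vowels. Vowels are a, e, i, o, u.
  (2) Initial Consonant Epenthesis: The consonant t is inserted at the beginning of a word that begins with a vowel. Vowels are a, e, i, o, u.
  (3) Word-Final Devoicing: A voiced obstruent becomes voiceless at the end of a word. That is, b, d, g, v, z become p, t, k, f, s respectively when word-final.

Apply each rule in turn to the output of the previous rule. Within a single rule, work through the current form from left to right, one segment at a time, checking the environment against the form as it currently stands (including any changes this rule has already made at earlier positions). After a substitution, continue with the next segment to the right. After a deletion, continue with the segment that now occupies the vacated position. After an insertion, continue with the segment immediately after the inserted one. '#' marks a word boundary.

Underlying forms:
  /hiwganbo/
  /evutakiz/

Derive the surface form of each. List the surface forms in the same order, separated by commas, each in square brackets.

/hiwganbo/:
  (1) Intervocalic Voicing: no change — [hiwganbo]
  (2) Initial Consonant Epenthesis: no change — [hiwganbo]
  (3) Word-Final Devoicing: no change — [hiwganbo]
/evutakiz/:
  (1) Intervocalic Voicing: [evutakiz] → [evudagiz]
  (2) Initial Consonant Epenthesis: [evudagiz] → [tevudagiz]
  (3) Word-Final Devoicing: [tevudagiz] → [tevudagis]

[hiwganbo], [tevudagis]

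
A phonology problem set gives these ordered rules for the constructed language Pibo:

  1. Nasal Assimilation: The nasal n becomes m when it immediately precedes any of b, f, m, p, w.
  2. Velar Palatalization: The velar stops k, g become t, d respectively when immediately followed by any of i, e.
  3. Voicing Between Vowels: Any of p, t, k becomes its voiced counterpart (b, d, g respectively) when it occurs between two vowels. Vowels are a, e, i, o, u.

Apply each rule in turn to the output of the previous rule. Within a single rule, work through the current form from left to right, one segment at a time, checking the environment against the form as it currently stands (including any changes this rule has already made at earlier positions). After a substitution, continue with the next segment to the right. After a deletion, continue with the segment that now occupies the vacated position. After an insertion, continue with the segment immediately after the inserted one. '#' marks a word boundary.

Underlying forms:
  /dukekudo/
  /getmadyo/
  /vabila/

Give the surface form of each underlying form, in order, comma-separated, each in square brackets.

[dudegudo], [detmadyo], [vabila]

/dukekudo/:
  1 Nasal Assimilation: no change — [dukekudo]
  2 Velar Palatalization: [dukekudo] → [dutekudo]
  3 Voicing Between Vowels: [dutekudo] → [dudegudo]
/getmadyo/:
  1 Nasal Assimilation: no change — [getmadyo]
  2 Velar Palatalization: [getmadyo] → [detmadyo]
  3 Voicing Between Vowels: no change — [detmadyo]
/vabila/:
  1 Nasal Assimilation: no change — [vabila]
  2 Velar Palatalization: no change — [vabila]
  3 Voicing Between Vowels: no change — [vabila]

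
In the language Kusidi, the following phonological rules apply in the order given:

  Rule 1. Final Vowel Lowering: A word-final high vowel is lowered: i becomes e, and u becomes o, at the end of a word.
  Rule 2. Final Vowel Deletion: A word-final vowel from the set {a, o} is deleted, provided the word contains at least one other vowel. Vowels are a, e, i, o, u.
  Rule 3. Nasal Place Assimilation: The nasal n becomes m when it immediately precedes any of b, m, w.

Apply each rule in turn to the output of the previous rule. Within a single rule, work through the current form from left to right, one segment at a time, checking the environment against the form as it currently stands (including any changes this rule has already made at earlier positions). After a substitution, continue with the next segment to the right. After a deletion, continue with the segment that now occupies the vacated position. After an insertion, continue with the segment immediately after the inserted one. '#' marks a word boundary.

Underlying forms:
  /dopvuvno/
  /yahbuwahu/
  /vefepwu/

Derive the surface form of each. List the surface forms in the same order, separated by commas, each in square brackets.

/dopvuvno/:
  Rule 1 Final Vowel Lowering: no change — [dopvuvno]
  Rule 2 Final Vowel Deletion: [dopvuvno] → [dopvuvn]
  Rule 3 Nasal Place Assimilation: no change — [dopvuvn]
/yahbuwahu/:
  Rule 1 Final Vowel Lowering: [yahbuwahu] → [yahbuwaho]
  Rule 2 Final Vowel Deletion: [yahbuwaho] → [yahbuwah]
  Rule 3 Nasal Place Assimilation: no change — [yahbuwah]
/vefepwu/:
  Rule 1 Final Vowel Lowering: [vefepwu] → [vefepwo]
  Rule 2 Final Vowel Deletion: [vefepwo] → [vefepw]
  Rule 3 Nasal Place Assimilation: no change — [vefepw]

[dopvuvn], [yahbuwah], [vefepw]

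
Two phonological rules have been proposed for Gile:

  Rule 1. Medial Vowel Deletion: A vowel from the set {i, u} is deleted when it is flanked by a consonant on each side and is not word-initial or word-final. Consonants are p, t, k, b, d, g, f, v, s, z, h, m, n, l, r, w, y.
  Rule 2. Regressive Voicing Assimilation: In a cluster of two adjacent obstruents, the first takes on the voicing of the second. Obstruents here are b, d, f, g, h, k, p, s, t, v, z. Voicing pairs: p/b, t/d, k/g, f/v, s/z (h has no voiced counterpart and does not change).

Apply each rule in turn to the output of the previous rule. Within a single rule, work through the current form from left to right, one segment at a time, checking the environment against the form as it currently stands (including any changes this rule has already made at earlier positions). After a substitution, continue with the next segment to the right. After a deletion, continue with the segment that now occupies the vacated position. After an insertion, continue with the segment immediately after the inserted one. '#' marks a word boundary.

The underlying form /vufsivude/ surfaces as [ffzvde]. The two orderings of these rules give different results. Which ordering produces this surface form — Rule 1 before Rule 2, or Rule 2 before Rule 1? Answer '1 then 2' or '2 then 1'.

Order 1 then 2:
  1 Medial Vowel Deletion: [vufsivude] → [vfsvde]
  2 Regressive Voicing Assimilation: [vfsvde] → [ffzvde]
  result: [ffzvde]
Order 2 then 1:
  2 Regressive Voicing Assimilation: no change — [vufsivude]
  1 Medial Vowel Deletion: [vufsivude] → [vfsvde]
  result: [vfsvde]

1 then 2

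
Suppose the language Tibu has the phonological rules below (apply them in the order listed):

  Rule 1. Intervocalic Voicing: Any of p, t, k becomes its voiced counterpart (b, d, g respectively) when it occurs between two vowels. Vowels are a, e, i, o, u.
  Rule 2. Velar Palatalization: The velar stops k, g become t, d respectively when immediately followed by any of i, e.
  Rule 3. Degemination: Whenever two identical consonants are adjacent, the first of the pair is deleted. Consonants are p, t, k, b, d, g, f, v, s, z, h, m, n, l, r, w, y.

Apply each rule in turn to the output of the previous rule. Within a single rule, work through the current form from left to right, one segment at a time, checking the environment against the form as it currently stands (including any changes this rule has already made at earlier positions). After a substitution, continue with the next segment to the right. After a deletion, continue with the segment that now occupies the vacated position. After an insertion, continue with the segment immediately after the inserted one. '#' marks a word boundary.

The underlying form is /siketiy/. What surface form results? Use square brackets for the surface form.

Rule 1 Intervocalic Voicing: [siketiy] → [sigediy]
Rule 2 Velar Palatalization: [sigediy] → [sidediy]
Rule 3 Degemination: no change — [sidediy]

[sidediy]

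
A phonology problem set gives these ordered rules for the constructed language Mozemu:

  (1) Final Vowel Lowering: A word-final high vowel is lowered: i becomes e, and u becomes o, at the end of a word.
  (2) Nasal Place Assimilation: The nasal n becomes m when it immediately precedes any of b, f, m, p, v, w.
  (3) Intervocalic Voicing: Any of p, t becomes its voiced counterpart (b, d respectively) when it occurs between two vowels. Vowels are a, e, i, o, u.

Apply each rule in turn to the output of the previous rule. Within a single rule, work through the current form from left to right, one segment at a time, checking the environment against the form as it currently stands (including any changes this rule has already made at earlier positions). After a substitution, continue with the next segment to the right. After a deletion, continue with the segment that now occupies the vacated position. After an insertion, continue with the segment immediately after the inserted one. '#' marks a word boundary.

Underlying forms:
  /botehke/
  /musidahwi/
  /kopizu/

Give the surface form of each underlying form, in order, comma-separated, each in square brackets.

/botehke/:
  (1) Final Vowel Lowering: no change — [botehke]
  (2) Nasal Place Assimilation: no change — [botehke]
  (3) Intervocalic Voicing: [botehke] → [bodehke]
/musidahwi/:
  (1) Final Vowel Lowering: [musidahwi] → [musidahwe]
  (2) Nasal Place Assimilation: no change — [musidahwe]
  (3) Intervocalic Voicing: no change — [musidahwe]
/kopizu/:
  (1) Final Vowel Lowering: [kopizu] → [kopizo]
  (2) Nasal Place Assimilation: no change — [kopizo]
  (3) Intervocalic Voicing: [kopizo] → [kobizo]

[bodehke], [musidahwe], [kobizo]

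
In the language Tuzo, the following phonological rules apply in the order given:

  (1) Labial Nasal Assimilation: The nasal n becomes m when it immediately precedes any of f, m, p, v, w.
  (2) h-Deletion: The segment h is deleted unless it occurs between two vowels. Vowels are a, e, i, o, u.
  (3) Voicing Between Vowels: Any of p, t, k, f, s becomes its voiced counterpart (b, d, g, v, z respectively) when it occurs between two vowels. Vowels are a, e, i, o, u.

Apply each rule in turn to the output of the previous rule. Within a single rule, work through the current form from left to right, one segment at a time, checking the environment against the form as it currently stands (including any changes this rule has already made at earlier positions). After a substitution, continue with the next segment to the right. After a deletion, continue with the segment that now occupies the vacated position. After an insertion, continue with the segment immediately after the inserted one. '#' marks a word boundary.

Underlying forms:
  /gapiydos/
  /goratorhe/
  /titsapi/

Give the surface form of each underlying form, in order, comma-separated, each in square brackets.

[gabiydos], [goradore], [titsabi]

/gapiydos/:
  (1) Labial Nasal Assimilation: no change — [gapiydos]
  (2) h-Deletion: no change — [gapiydos]
  (3) Voicing Between Vowels: [gapiydos] → [gabiydos]
/goratorhe/:
  (1) Labial Nasal Assimilation: no change — [goratorhe]
  (2) h-Deletion: [goratorhe] → [goratore]
  (3) Voicing Between Vowels: [goratore] → [goradore]
/titsapi/:
  (1) Labial Nasal Assimilation: no change — [titsapi]
  (2) h-Deletion: no change — [titsapi]
  (3) Voicing Between Vowels: [titsapi] → [titsabi]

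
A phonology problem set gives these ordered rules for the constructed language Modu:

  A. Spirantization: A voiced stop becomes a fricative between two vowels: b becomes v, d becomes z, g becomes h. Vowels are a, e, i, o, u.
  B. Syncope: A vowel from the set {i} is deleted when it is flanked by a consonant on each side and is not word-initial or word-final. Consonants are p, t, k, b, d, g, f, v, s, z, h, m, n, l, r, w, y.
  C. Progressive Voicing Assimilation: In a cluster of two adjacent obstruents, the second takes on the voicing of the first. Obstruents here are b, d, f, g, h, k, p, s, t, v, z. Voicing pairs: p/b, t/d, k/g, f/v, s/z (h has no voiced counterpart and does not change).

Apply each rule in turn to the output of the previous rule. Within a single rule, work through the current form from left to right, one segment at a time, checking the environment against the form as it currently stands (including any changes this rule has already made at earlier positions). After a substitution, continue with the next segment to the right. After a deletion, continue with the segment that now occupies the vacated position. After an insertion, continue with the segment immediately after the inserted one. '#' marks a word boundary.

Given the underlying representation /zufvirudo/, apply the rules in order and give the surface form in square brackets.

[zuffruzo]

A Spirantization: [zufvirudo] → [zufviruzo]
B Syncope: [zufviruzo] → [zufvruzo]
C Progressive Voicing Assimilation: [zufvruzo] → [zuffruzo]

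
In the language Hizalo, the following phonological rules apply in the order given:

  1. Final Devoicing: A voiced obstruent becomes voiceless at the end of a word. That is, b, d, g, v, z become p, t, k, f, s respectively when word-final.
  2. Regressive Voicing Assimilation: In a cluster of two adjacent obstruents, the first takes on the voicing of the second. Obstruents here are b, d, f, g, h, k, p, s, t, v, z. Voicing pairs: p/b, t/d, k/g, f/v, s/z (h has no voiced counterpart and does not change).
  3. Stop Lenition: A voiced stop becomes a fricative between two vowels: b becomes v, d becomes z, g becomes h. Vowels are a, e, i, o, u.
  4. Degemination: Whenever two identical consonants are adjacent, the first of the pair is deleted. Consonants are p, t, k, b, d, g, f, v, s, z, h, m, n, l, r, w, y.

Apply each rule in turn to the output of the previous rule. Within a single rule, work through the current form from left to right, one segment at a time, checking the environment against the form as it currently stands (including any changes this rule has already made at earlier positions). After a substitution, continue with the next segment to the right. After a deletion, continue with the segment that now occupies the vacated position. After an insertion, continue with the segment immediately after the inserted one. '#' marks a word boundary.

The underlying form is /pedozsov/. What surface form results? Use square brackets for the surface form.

[pezosof]

1 Final Devoicing: [pedozsov] → [pedozsof]
2 Regressive Voicing Assimilation: [pedozsof] → [pedossof]
3 Stop Lenition: [pedossof] → [pezossof]
4 Degemination: [pezossof] → [pezosof]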